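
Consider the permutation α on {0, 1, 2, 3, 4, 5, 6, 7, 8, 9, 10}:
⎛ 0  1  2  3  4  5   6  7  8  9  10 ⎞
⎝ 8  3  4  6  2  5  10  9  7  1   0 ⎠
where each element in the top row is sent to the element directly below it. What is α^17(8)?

7

Tracing 8 → 7 → … returns to 8 after 8 steps, so 8 lies in an 8-cycle (0 8 7 9 1 3 6 10).
On an 8-cycle, α^8 is the identity, so α^17 = α^1 there (17 ≡ 1 mod 8).
Stepping 1 place around the cycle: 8 → 7.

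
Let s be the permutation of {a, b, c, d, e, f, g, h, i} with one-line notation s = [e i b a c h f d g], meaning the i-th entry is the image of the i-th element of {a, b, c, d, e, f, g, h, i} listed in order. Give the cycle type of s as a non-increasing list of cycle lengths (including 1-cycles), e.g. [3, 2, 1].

[9]

The disjoint cycles are (a e c b i g f h d), with lengths 9 in non-increasing order.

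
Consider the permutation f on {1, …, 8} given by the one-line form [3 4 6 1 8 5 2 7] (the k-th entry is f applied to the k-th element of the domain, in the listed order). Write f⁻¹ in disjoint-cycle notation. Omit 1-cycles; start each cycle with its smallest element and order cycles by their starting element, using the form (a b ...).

First write f in disjoint cycles: (1 3 6 5 8 7 2 4).
Reversing each cycle (and rotating so the smallest element leads) gives f⁻¹ = (1 4 2 7 8 5 6 3).

(1 4 2 7 8 5 6 3)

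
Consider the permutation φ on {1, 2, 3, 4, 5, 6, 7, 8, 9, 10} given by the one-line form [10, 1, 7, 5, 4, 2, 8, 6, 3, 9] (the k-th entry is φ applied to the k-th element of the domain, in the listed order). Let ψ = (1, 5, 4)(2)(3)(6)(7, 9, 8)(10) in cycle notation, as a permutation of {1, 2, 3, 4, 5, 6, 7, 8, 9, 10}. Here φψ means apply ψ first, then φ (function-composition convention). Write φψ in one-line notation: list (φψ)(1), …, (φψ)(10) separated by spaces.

(φψ)(x) = φ(ψ(x)). Computing each image: φ(ψ(1)) = φ(5) = 4, φ(ψ(2)) = φ(2) = 1, φ(ψ(3)) = φ(3) = 7, φ(ψ(4)) = φ(1) = 10, φ(ψ(5)) = φ(4) = 5, φ(ψ(6)) = φ(6) = 2, φ(ψ(7)) = φ(9) = 3, φ(ψ(8)) = φ(7) = 8, φ(ψ(9)) = φ(8) = 6, φ(ψ(10)) = φ(10) = 9.
Hence φψ = [4 1 7 10 5 2 3 8 6 9].

4 1 7 10 5 2 3 8 6 9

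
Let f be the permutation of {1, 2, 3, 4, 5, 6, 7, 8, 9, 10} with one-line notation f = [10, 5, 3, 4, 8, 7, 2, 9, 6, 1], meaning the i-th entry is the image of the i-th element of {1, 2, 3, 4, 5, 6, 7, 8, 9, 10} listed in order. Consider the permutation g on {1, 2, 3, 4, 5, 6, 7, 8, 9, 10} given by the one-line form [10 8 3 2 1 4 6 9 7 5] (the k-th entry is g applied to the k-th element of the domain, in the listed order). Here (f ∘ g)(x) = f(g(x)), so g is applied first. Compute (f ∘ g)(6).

g(6) = 4, then f(4) = 4; composing gives (f ∘ g)(6) = 4.

4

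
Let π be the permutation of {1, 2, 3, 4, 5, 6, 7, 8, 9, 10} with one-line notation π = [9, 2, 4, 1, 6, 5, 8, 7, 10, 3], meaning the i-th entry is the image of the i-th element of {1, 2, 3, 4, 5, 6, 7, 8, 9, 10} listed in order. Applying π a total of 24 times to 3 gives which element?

Tracing 3 → 4 → … returns to 3 after 5 steps, so 3 lies in a 5-cycle (1 9 10 3 4).
On a 5-cycle, π^5 is the identity, so π^24 = π^4 there (24 ≡ 4 mod 5).
Advancing 4 steps from 3: 3 → 4 → 1 → 9 → 10.

10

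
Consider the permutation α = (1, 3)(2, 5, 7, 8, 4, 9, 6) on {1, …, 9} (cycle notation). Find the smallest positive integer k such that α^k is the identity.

The disjoint cycles have lengths 7, 2.
The order of α is the least common multiple of its cycle lengths: lcm(7, 2) = 14.

14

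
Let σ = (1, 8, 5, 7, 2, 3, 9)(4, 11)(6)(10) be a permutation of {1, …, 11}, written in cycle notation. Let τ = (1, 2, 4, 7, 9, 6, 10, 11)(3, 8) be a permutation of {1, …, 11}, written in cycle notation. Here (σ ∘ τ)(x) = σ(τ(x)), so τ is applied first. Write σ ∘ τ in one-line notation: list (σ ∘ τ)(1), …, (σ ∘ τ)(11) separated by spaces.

For each element, apply τ then σ: 1 → 2 → 3; 2 → 4 → 11; 3 → 8 → 5; 4 → 7 → 2; 5 → 5 → 7; 6 → 10 → 10; 7 → 9 → 1; 8 → 3 → 9; 9 → 6 → 6; 10 → 11 → 4; 11 → 1 → 8.
So σ ∘ τ in one-line form is 3 11 5 2 7 10 1 9 6 4 8.

3 11 5 2 7 10 1 9 6 4 8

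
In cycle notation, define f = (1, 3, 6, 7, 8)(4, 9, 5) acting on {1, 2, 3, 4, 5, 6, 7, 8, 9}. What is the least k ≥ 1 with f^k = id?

15

The disjoint cycles have lengths 5, 3, 1.
The order is lcm(5, 3) = 15.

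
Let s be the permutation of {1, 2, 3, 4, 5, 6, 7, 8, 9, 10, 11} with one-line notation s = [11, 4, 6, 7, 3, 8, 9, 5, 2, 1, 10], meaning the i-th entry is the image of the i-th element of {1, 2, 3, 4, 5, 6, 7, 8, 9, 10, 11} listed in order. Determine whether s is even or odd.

even

In disjoint-cycle form the cycle lengths are 4, 4, 3.
A cycle is odd iff its length is even; s has 2 even-length cycles, so sgn(s) = (−1)^2 and s is even.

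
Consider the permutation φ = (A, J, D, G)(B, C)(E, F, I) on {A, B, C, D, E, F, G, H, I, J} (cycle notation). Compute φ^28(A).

A

A lies in the 4-cycle (A, J, D, G).
Since the cycle has length 4, φ^28 acts on it the same as φ^0 (28 mod 4 = 0).
So φ^28(A) = A.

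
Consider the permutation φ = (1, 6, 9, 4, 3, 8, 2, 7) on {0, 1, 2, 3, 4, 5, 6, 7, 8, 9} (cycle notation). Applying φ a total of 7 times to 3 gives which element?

4

3 lies in the 8-cycle (1, 6, 9, 4, 3, 8, 2, 7).
Stepping 7 places around the cycle: 3 → 8 → 2 → 7 → 1 → 6 → 9 → 4.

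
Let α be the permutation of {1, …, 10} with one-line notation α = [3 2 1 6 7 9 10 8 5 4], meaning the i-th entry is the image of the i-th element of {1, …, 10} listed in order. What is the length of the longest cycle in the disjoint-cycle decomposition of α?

Decomposing into disjoint cycles gives (1 3)(4 6 9 5 7 10); the longest has length 6.

6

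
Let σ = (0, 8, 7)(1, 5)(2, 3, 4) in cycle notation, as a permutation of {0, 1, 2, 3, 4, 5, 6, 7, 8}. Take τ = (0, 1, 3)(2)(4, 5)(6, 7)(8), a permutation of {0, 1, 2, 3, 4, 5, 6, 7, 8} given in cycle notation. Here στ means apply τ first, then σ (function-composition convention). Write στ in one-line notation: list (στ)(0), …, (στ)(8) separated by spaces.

5 4 3 8 1 2 0 6 7

(στ)(x) = σ(τ(x)). Computing each image: σ(τ(0)) = σ(1) = 5, σ(τ(1)) = σ(3) = 4, σ(τ(2)) = σ(2) = 3, σ(τ(3)) = σ(0) = 8, σ(τ(4)) = σ(5) = 1, σ(τ(5)) = σ(4) = 2, σ(τ(6)) = σ(7) = 0, σ(τ(7)) = σ(6) = 6, σ(τ(8)) = σ(8) = 7.
Hence στ = [5 4 3 8 1 2 0 6 7].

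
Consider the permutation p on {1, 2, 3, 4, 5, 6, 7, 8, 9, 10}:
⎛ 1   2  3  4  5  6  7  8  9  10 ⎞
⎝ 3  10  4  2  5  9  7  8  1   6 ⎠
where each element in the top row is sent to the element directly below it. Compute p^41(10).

2

Tracing 10 → 6 → … returns to 10 after 7 steps, so 10 lies in a 7-cycle (1, 3, 4, 2, 10, 6, 9).
On a 7-cycle, p^7 is the identity, so p^41 = p^6 there (41 ≡ 6 mod 7).
Stepping 6 places around the cycle: 10 → 6 → 9 → 1 → 3 → 4 → 2.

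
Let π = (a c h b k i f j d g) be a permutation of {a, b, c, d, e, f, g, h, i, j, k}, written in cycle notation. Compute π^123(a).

a lies in the 10-cycle (a c h b k i f j d g).
On a 10-cycle, π^10 is the identity, so π^123 = π^3 there (123 ≡ 3 mod 10).
Advancing 3 steps from a: a → c → h → b.

b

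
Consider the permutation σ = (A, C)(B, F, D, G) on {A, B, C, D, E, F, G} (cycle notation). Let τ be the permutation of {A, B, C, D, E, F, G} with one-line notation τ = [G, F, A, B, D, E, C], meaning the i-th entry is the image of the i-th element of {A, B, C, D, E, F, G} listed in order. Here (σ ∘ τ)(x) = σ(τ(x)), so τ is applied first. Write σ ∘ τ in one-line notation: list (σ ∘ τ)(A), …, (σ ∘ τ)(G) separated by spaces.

(σ ∘ τ)(x) = σ(τ(x)). Computing each image: σ(τ(A)) = σ(G) = B, σ(τ(B)) = σ(F) = D, σ(τ(C)) = σ(A) = C, σ(τ(D)) = σ(B) = F, σ(τ(E)) = σ(D) = G, σ(τ(F)) = σ(E) = E, σ(τ(G)) = σ(C) = A.
Hence σ ∘ τ = [B D C F G E A].

B D C F G E A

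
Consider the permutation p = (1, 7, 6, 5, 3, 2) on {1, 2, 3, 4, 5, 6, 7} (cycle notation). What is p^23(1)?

1 lies in the 6-cycle (1, 7, 6, 5, 3, 2).
Since the cycle has length 6, p^23 acts on it the same as p^5 (23 mod 6 = 5).
Advancing 5 steps from 1: 1 → 7 → 6 → 5 → 3 → 2.

2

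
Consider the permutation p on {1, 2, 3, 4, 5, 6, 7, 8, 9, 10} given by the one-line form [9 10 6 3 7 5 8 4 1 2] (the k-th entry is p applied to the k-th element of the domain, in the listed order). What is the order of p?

Writing p as disjoint cycles, the cycle lengths are 6, 2, 2.
The order is lcm(6, 2, 2) = 6.

6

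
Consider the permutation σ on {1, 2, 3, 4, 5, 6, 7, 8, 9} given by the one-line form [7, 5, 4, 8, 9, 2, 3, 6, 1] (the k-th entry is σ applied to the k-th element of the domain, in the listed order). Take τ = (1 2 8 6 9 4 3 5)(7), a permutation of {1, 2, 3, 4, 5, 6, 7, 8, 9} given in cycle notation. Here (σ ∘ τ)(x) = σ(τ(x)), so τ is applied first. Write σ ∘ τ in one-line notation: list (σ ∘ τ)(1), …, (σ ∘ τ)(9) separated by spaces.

Chase each element through τ then σ: 1 → 2 → 5; 2 → 8 → 6; 3 → 5 → 9; 4 → 3 → 4; 5 → 1 → 7; 6 → 9 → 1; 7 → 7 → 3; 8 → 6 → 2; 9 → 4 → 8.
So σ ∘ τ in one-line form is 5 6 9 4 7 1 3 2 8.

5 6 9 4 7 1 3 2 8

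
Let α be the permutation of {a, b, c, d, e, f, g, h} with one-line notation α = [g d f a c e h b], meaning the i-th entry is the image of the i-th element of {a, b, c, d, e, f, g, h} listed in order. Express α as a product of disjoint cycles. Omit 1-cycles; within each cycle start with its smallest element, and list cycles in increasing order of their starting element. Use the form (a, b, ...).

From a: a → g → h → b → d → a, closing the cycle (a, g, h, b, d).
Repeating from the next unused element and collecting all non-trivial cycles gives (a, g, h, b, d)(c, f, e).

(a, g, h, b, d)(c, f, e)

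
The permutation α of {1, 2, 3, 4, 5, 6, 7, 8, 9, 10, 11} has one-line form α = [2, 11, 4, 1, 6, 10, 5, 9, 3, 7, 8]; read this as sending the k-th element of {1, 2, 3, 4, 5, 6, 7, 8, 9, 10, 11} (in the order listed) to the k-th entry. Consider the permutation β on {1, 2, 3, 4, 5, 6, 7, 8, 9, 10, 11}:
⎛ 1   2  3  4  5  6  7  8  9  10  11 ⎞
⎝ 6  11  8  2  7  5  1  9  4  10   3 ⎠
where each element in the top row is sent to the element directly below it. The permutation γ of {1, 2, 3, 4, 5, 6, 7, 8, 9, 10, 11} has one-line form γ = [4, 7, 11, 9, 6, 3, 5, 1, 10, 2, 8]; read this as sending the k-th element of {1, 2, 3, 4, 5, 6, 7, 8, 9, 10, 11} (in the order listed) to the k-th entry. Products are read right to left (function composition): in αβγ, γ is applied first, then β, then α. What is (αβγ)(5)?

6

Chase 5: γ(5) = 6; β(6) = 5; α(5) = 6. Hence (αβγ)(5) = 6.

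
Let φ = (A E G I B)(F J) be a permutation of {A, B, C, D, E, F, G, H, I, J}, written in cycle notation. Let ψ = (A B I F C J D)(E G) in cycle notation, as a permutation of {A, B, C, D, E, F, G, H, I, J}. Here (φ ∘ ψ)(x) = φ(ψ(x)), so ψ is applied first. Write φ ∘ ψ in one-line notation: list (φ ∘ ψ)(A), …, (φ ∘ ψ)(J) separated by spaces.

(φ ∘ ψ)(x) = φ(ψ(x)). Computing each image: φ(ψ(A)) = φ(B) = A, φ(ψ(B)) = φ(I) = B, φ(ψ(C)) = φ(J) = F, φ(ψ(D)) = φ(A) = E, φ(ψ(E)) = φ(G) = I, φ(ψ(F)) = φ(C) = C, φ(ψ(G)) = φ(E) = G, φ(ψ(H)) = φ(H) = H, φ(ψ(I)) = φ(F) = J, φ(ψ(J)) = φ(D) = D.
Hence φ ∘ ψ = [A B F E I C G H J D].

A B F E I C G H J D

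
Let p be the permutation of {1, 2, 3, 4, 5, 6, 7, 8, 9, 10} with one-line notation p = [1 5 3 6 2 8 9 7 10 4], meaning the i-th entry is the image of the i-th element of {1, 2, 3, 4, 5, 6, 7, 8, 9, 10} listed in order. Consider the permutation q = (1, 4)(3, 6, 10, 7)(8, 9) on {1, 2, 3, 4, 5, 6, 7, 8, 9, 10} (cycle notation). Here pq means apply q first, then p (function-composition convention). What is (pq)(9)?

7

First apply q: q(9) = 8, then p(8) = 7. Thus (pq)(9) = 7.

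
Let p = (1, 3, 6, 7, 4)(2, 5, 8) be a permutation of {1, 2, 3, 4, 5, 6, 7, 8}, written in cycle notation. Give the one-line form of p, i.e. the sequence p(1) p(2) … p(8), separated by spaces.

3 5 6 1 8 7 4 2

Each element maps to the next entry in its cycle (wrapping to the front): 1↦3, 2↦5, 3↦6, 4↦1, 5↦8, 6↦7, 7↦4, 8↦2.
So the one-line form is 3 5 6 1 8 7 4 2.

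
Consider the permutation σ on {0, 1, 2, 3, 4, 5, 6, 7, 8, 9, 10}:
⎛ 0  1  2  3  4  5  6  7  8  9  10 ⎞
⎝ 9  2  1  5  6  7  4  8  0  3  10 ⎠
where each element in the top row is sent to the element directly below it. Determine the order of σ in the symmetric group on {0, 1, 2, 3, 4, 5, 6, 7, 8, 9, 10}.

Writing σ as disjoint cycles, the cycle lengths are 6, 2, 2, 1.
The order of σ is the least common multiple of its cycle lengths: lcm(6, 2, 2) = 6.

6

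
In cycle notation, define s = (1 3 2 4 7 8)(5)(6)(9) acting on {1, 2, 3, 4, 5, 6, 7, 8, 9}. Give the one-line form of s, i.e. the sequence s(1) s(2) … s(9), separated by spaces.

3 4 2 7 5 6 8 1 9

Image by image: 1↦3, 2↦4, 3↦2, 4↦7, 5↦5, 6↦6, 7↦8, 8↦1, 9↦9.
Listing these in domain order gives 3 4 2 7 5 6 8 1 9.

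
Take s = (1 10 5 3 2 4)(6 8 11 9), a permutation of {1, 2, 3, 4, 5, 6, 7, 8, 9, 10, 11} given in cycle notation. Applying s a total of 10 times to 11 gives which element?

6

11 lies in the 4-cycle (6 8 11 9).
Powers repeat with period 4 on this cycle, and 10 mod 4 = 2, so s^10(11) = s^2(11).
Stepping 2 places around the cycle: 11 → 9 → 6.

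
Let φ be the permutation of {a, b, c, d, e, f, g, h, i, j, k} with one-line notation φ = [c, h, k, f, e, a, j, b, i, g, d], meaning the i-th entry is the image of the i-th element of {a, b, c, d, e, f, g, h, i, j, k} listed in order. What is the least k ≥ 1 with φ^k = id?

10

Decomposing into disjoint cycles gives cycle lengths 5, 2, 2, 1, 1.
Since disjoint cycles commute, ord(φ) = lcm(5, 2, 2) = 10.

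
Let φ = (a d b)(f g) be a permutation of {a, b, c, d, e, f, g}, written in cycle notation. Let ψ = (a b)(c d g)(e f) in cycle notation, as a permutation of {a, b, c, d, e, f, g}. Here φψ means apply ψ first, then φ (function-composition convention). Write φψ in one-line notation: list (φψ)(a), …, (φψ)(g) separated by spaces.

a d b f g e c

For each element, apply ψ then φ: a → b → a; b → a → d; c → d → b; d → g → f; e → f → g; f → e → e; g → c → c.
Collecting the images, φψ = [a d b f g e c].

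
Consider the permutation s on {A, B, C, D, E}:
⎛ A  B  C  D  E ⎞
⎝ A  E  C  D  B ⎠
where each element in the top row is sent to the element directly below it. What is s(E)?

B

The entry below E in the array is B, so s(E) = B.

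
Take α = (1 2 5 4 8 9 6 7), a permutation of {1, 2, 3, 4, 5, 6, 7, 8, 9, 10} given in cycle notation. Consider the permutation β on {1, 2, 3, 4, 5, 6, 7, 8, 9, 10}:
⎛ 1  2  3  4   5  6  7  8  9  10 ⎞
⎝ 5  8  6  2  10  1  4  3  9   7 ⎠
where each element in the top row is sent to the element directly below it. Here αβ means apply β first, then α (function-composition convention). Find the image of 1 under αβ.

4

(αβ)(1) = α(β(1)). β(1) = 5, then α(5) = 4. So (αβ)(1) = 4.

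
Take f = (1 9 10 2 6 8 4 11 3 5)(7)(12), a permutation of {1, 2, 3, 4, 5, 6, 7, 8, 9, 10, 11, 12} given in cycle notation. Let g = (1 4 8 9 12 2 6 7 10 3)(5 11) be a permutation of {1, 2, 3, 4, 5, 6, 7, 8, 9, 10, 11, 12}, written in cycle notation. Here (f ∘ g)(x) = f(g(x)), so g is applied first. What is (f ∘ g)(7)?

2

(f ∘ g)(7) = f(g(7)). g(7) = 10, then f(10) = 2. So (f ∘ g)(7) = 2.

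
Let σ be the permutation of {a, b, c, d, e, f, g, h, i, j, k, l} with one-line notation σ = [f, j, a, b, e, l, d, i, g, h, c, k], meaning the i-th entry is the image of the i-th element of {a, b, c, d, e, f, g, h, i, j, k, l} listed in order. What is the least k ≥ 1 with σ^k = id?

30

Writing σ as disjoint cycles, the cycle lengths are 6, 5, 1.
Since disjoint cycles commute, ord(σ) = lcm(6, 5) = 30.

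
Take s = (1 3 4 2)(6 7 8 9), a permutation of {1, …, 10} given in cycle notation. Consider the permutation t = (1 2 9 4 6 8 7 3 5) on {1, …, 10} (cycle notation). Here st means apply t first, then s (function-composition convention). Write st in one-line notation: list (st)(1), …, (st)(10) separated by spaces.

1 6 5 7 3 9 4 8 2 10

Chase each element through t then s: 1 → 2 → 1; 2 → 9 → 6; 3 → 5 → 5; 4 → 6 → 7; 5 → 1 → 3; 6 → 8 → 9; 7 → 3 → 4; 8 → 7 → 8; 9 → 4 → 2; 10 → 10 → 10.
Collecting the images, st = [1 6 5 7 3 9 4 8 2 10].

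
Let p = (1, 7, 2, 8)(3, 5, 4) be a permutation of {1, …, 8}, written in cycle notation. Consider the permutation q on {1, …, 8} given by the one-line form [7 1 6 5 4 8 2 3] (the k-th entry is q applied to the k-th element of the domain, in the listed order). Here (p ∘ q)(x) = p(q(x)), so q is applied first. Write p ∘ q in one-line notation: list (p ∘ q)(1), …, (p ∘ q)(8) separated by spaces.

For each element, apply q then p: 1 → 7 → 2; 2 → 1 → 7; 3 → 6 → 6; 4 → 5 → 4; 5 → 4 → 3; 6 → 8 → 1; 7 → 2 → 8; 8 → 3 → 5.
Collecting the images, p ∘ q = [2 7 6 4 3 1 8 5].

2 7 6 4 3 1 8 5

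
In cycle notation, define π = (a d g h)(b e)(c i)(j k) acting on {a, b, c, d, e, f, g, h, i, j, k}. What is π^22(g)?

a

g lies in the 4-cycle (a d g h).
Powers repeat with period 4 on this cycle, and 22 mod 4 = 2, so π^22(g) = π^2(g).
Advancing 2 steps from g: g → h → a.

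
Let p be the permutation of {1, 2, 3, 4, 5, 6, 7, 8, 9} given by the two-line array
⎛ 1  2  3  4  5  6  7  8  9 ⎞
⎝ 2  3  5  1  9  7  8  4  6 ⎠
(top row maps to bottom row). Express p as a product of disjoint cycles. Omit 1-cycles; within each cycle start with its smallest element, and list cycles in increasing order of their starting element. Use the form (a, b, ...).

(1, 2, 3, 5, 9, 6, 7, 8, 4)

From 1: 1 → 2 → 3 → 5 → 9 → 6 → 7 → 8 → 4 → 1, closing the cycle (1, 2, 3, 5, 9, 6, 7, 8, 4).
Repeating from the next unused element and collecting all non-trivial cycles gives (1, 2, 3, 5, 9, 6, 7, 8, 4).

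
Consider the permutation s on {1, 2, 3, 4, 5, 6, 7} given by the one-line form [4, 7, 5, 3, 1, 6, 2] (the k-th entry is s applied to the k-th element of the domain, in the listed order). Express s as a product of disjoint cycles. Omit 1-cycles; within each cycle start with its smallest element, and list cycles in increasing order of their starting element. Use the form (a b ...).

(1 4 3 5)(2 7)

Iterating s from 1 gives 1 → 4 → 3 → 5 → 1; that is the 4-cycle (1 4 3 5).
Continuing from each remaining unvisited element yields (1 4 3 5)(2 7).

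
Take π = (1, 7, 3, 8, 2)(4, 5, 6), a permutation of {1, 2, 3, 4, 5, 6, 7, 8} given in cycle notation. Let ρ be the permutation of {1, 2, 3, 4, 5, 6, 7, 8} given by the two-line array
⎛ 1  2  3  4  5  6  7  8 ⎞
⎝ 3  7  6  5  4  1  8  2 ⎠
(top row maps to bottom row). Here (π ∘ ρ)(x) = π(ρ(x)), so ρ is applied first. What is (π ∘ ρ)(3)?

(π ∘ ρ)(3) = π(ρ(3)). ρ(3) = 6, then π(6) = 4. So (π ∘ ρ)(3) = 4.

4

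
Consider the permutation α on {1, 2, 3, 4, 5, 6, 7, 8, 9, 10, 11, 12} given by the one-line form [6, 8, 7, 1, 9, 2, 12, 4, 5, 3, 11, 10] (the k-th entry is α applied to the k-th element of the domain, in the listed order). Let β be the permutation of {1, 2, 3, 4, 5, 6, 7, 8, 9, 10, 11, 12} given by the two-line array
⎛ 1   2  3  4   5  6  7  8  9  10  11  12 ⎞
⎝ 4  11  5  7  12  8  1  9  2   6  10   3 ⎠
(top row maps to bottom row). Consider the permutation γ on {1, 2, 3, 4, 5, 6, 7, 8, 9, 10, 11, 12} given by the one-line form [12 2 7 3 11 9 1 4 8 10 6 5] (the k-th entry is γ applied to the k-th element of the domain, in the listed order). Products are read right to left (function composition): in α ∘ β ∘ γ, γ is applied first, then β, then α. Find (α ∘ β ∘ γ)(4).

9

Apply the permutations in order: γ(4) = 3, then β(3) = 5, then α(5) = 9. So (α ∘ β ∘ γ)(4) = 9.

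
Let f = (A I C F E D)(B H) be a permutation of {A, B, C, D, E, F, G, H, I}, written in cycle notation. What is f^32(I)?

I lies in the 6-cycle (A I C F E D).
On a 6-cycle, f^6 is the identity, so f^32 = f^2 there (32 ≡ 2 mod 6).
Stepping 2 places around the cycle: I → C → F.

F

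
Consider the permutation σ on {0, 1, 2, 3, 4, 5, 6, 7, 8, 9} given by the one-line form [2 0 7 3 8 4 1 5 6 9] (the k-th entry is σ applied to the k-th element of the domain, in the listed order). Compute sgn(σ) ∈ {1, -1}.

In disjoint-cycle form the cycle lengths are 8, 1, 1.
A cycle of length ℓ contributes ℓ−1 transpositions, so σ is a product of 7 transpositions — odd.

-1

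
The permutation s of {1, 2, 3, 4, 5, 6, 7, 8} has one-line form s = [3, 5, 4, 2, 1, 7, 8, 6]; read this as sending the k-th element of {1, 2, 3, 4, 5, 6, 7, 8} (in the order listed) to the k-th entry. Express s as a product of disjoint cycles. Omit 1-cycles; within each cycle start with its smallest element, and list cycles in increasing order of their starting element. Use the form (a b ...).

(1 3 4 2 5)(6 7 8)

Iterating s from 1 gives 1 → 3 → 4 → 2 → 5 → 1; that is the 5-cycle (1 3 4 2 5).
Continuing from each remaining unvisited element yields (1 3 4 2 5)(6 7 8).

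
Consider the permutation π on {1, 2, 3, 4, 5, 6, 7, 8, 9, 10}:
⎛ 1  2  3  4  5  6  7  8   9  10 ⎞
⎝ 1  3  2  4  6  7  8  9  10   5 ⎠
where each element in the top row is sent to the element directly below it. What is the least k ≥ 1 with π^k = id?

6

The disjoint-cycle form of π has cycle lengths 6, 2, 1, 1.
Since disjoint cycles commute, ord(π) = lcm(6, 2) = 6.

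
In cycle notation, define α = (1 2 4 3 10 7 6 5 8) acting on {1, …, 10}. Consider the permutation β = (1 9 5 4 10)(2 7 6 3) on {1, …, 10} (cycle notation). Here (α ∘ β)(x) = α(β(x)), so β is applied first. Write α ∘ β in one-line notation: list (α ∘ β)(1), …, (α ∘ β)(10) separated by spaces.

9 6 4 7 3 10 5 1 8 2

(α ∘ β)(x) = α(β(x)). Computing each image: α(β(1)) = α(9) = 9, α(β(2)) = α(7) = 6, α(β(3)) = α(2) = 4, α(β(4)) = α(10) = 7, α(β(5)) = α(4) = 3, α(β(6)) = α(3) = 10, α(β(7)) = α(6) = 5, α(β(8)) = α(8) = 1, α(β(9)) = α(5) = 8, α(β(10)) = α(1) = 2.
Hence α ∘ β = [9 6 4 7 3 10 5 1 8 2].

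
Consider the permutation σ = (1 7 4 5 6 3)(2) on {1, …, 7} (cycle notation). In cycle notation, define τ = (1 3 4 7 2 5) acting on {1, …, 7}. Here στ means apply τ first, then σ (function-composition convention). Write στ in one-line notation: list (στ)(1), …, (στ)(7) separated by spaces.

(στ)(x) = σ(τ(x)). Computing each image: σ(τ(1)) = σ(3) = 1, σ(τ(2)) = σ(5) = 6, σ(τ(3)) = σ(4) = 5, σ(τ(4)) = σ(7) = 4, σ(τ(5)) = σ(1) = 7, σ(τ(6)) = σ(6) = 3, σ(τ(7)) = σ(2) = 2.
Hence στ = [1 6 5 4 7 3 2].

1 6 5 4 7 3 2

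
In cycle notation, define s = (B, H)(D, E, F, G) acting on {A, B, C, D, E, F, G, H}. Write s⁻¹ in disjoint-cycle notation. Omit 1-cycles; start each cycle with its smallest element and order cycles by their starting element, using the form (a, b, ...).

(B, H)(D, G, F, E)

The inverse reverses each cycle.
Reversing each cycle of s and rotating so the smallest element leads gives (B, H)(D, G, F, E).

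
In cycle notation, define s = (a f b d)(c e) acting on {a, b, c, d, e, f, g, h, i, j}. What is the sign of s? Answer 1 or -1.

The cycle lengths are 4, 2, 1, 1, 1, 1.
A cycle of length ℓ contributes ℓ−1 transpositions, so s is a product of 3 + 1 = 4 transpositions — even.

1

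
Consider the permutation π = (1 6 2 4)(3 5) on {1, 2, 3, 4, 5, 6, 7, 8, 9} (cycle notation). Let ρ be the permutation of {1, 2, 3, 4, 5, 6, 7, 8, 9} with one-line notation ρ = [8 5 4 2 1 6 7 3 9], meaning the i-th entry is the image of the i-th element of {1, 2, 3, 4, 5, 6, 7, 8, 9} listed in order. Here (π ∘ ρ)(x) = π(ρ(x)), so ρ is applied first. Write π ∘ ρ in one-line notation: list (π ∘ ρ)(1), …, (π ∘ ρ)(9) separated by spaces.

8 3 1 4 6 2 7 5 9

Chase each element through ρ then π: 1 → 8 → 8; 2 → 5 → 3; 3 → 4 → 1; 4 → 2 → 4; 5 → 1 → 6; 6 → 6 → 2; 7 → 7 → 7; 8 → 3 → 5; 9 → 9 → 9.
Collecting the images, π ∘ ρ = [8 3 1 4 6 2 7 5 9].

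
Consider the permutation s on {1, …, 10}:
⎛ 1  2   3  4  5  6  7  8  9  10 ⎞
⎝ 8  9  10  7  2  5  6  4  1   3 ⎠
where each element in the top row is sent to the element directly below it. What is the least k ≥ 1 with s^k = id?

8

The disjoint-cycle form of s has cycle lengths 8, 2.
The order is lcm(8, 2) = 8.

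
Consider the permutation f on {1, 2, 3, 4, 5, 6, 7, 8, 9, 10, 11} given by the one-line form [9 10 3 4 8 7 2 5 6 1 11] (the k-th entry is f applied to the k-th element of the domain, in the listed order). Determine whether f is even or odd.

In disjoint-cycle form the cycle lengths are 6, 2, 1, 1, 1.
A cycle of length ℓ contributes ℓ−1 transpositions, so f is a product of 5 + 1 = 6 transpositions — even.

even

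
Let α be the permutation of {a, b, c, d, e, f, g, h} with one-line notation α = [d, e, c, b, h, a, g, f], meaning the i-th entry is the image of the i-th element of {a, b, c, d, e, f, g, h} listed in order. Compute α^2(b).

h

Tracing b → e → … returns to b after 6 steps, so b lies in a 6-cycle (a, d, b, e, h, f).
Advancing 2 steps from b: b → e → h.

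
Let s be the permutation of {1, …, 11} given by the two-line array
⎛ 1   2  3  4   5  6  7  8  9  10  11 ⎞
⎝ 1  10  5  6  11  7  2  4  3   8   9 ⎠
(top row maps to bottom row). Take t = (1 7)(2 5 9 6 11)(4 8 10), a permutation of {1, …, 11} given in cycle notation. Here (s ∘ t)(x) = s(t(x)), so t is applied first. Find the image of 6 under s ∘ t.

9

t(6) = 11, then s(11) = 9; composing gives (s ∘ t)(6) = 9.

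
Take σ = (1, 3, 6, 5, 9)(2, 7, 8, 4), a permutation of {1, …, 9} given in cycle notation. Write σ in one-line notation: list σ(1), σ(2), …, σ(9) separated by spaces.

3 7 6 2 9 5 8 4 1

Reading each image from the cycles: 1→3, 2→7, 3→6, 4→2, 5→9, 6→5, 7→8, 8→4, 9→1.
Listing these in domain order gives 3 7 6 2 9 5 8 4 1.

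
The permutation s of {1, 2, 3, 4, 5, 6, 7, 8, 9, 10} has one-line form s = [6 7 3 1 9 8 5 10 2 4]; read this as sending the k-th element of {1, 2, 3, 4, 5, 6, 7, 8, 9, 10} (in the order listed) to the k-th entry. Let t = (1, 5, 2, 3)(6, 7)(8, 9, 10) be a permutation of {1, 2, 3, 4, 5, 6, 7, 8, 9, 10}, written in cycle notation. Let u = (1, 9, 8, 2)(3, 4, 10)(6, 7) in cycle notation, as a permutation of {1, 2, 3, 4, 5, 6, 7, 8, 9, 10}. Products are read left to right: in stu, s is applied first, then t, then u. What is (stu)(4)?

5

Chase 4: s(4) = 1; t(1) = 5; u(5) = 5. Hence (stu)(4) = 5.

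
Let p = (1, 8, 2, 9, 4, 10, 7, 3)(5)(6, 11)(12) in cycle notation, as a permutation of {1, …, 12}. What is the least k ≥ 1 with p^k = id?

8

The cycle type of p is (8, 2, 1, 1).
The order of p is the least common multiple of its cycle lengths: lcm(8, 2) = 8.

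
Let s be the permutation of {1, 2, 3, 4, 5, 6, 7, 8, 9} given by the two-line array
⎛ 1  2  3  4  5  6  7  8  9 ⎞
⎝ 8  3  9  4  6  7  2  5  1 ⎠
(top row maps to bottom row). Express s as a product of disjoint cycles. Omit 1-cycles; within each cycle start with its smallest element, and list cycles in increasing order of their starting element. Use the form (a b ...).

(1 8 5 6 7 2 3 9)

From 1: 1 → 8 → 5 → 6 → 7 → 2 → 3 → 9 → 1, closing the cycle (1 8 5 6 7 2 3 9).
Repeating from the next unused element and collecting all non-trivial cycles gives (1 8 5 6 7 2 3 9).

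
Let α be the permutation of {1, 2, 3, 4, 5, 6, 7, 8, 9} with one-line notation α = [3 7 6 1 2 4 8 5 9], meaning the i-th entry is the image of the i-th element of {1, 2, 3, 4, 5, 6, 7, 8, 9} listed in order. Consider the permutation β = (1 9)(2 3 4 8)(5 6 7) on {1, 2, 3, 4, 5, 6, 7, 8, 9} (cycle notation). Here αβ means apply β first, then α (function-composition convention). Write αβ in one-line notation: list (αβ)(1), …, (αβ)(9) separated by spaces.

9 6 1 5 4 8 2 7 3

Chase each element through β then α: 1 → 9 → 9; 2 → 3 → 6; 3 → 4 → 1; 4 → 8 → 5; 5 → 6 → 4; 6 → 7 → 8; 7 → 5 → 2; 8 → 2 → 7; 9 → 1 → 3.
Collecting the images, αβ = [9 6 1 5 4 8 2 7 3].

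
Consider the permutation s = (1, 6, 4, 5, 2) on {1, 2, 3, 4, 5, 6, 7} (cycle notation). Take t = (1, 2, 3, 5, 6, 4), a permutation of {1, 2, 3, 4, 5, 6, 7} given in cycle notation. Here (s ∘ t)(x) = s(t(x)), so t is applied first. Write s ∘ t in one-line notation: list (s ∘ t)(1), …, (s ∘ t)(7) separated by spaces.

1 3 2 6 4 5 7

(s ∘ t)(x) = s(t(x)). Computing each image: s(t(1)) = s(2) = 1, s(t(2)) = s(3) = 3, s(t(3)) = s(5) = 2, s(t(4)) = s(1) = 6, s(t(5)) = s(6) = 4, s(t(6)) = s(4) = 5, s(t(7)) = s(7) = 7.
Hence s ∘ t = [1 3 2 6 4 5 7].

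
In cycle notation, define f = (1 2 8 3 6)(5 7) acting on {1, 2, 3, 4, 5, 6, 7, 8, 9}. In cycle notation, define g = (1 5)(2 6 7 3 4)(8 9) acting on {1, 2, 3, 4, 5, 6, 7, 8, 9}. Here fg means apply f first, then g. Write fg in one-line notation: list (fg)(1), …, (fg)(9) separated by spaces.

6 9 7 2 3 5 1 4 8

For each element, apply f then g: 1 → 2 → 6; 2 → 8 → 9; 3 → 6 → 7; 4 → 4 → 2; 5 → 7 → 3; 6 → 1 → 5; 7 → 5 → 1; 8 → 3 → 4; 9 → 9 → 8.
So fg in one-line form is 6 9 7 2 3 5 1 4 8.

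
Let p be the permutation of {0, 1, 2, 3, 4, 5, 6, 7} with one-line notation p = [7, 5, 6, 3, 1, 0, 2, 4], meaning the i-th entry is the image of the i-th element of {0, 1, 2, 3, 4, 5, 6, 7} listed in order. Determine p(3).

3

3 is element number 4 of the domain, and entry number 4 of the one-line form is 3, so p(3) = 3.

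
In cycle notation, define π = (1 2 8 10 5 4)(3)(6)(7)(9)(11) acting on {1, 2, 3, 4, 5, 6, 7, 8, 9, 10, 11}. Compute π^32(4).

4 lies in the 6-cycle (1 2 8 10 5 4).
On a 6-cycle, π^6 is the identity, so π^32 = π^2 there (32 ≡ 2 mod 6).
Stepping 2 places around the cycle: 4 → 1 → 2.

2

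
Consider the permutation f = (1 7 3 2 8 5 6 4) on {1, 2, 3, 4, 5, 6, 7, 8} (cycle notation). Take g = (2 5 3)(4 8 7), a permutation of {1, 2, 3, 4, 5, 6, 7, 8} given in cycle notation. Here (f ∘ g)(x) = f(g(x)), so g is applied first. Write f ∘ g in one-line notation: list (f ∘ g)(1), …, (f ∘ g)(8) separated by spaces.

7 6 8 5 2 4 1 3

(f ∘ g)(x) = f(g(x)). Computing each image: f(g(1)) = f(1) = 7, f(g(2)) = f(5) = 6, f(g(3)) = f(2) = 8, f(g(4)) = f(8) = 5, f(g(5)) = f(3) = 2, f(g(6)) = f(6) = 4, f(g(7)) = f(4) = 1, f(g(8)) = f(7) = 3.
Hence f ∘ g = [7 6 8 5 2 4 1 3].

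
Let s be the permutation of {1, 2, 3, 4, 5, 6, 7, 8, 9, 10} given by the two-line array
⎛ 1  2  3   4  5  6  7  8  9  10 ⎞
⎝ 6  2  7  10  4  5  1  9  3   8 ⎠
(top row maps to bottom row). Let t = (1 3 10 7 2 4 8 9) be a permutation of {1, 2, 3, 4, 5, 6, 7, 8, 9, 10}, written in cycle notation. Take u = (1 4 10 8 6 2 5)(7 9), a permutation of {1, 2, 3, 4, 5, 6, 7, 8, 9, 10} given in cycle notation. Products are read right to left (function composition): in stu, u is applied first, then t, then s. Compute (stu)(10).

3

Apply the permutations in order: u(10) = 8, then t(8) = 9, then s(9) = 3. So (stu)(10) = 3.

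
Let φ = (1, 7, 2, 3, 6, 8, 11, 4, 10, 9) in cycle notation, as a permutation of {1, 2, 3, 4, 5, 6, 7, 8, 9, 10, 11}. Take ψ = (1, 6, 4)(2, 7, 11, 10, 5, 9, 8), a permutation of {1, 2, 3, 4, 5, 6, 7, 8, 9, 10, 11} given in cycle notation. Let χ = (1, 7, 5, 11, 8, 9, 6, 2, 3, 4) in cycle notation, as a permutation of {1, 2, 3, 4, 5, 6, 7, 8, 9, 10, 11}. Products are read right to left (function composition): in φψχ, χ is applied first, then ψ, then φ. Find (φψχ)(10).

Chase 10: χ(10) = 10; ψ(10) = 5; φ(5) = 5. Hence (φψχ)(10) = 5.

5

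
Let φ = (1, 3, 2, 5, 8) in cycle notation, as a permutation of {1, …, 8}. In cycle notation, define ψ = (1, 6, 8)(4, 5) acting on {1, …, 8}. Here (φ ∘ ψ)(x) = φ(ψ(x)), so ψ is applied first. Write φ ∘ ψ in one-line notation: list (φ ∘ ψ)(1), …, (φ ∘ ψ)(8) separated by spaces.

6 5 2 8 4 1 7 3

(φ ∘ ψ)(x) = φ(ψ(x)). Computing each image: φ(ψ(1)) = φ(6) = 6, φ(ψ(2)) = φ(2) = 5, φ(ψ(3)) = φ(3) = 2, φ(ψ(4)) = φ(5) = 8, φ(ψ(5)) = φ(4) = 4, φ(ψ(6)) = φ(8) = 1, φ(ψ(7)) = φ(7) = 7, φ(ψ(8)) = φ(1) = 3.
Hence φ ∘ ψ = [6 5 2 8 4 1 7 3].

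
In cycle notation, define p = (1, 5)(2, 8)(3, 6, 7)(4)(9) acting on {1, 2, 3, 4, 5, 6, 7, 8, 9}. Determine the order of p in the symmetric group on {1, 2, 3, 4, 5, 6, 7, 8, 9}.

The cycle type of p is (3, 2, 2, 1, 1).
Since disjoint cycles commute, ord(p) = lcm(3, 2, 2) = 6.

6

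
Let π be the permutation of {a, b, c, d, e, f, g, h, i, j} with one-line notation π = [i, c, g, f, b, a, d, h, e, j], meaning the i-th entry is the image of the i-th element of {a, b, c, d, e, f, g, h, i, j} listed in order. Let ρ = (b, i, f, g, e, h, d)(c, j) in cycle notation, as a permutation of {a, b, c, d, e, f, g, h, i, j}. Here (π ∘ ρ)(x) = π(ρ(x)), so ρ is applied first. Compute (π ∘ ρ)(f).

d

First apply ρ: ρ(f) = g, then π(g) = d. Thus (π ∘ ρ)(f) = d.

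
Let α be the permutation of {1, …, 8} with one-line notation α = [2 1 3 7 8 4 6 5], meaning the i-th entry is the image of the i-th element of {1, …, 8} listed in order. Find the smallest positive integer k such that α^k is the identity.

Writing α as disjoint cycles, the cycle lengths are 3, 2, 2, 1.
The order is lcm(3, 2, 2) = 6.

6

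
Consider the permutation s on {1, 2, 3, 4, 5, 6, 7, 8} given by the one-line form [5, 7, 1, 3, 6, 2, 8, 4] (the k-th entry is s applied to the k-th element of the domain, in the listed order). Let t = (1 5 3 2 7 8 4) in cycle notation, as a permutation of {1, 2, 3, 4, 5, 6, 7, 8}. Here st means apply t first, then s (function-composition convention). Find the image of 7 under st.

(st)(7) = s(t(7)). t(7) = 8, then s(8) = 4. So (st)(7) = 4.

4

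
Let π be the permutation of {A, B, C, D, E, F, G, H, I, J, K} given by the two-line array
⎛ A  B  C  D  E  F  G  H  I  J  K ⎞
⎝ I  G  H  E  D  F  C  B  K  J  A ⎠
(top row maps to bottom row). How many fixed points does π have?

2

The fixed points (elements with π(x) = x) are {F, J}, so there are 2.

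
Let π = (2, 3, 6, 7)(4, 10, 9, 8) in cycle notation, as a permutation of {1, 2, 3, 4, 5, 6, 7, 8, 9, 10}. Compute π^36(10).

10

10 lies in the 4-cycle (4, 10, 9, 8).
Since the cycle has length 4, π^36 acts on it the same as π^0 (36 mod 4 = 0).
So π^36(10) = 10.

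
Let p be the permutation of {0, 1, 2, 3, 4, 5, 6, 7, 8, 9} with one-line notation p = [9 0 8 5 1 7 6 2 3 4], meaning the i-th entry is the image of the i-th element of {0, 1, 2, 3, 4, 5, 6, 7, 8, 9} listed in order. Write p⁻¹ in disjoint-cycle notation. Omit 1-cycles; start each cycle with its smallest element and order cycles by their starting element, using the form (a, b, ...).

First write p in disjoint cycles: (0, 9, 4, 1)(2, 8, 3, 5, 7).
Reversing each cycle (and rotating so the smallest element leads) gives p⁻¹ = (0, 1, 4, 9)(2, 7, 5, 3, 8).

(0, 1, 4, 9)(2, 7, 5, 3, 8)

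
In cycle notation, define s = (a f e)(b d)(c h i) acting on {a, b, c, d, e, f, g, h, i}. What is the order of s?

6

The disjoint cycles have lengths 3, 3, 2, 1.
Since disjoint cycles commute, ord(s) = lcm(3, 3, 2) = 6.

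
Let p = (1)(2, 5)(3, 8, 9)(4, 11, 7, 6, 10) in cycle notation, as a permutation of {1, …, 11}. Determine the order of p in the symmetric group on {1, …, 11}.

The disjoint cycles have lengths 5, 3, 2, 1.
The order of p is the least common multiple of its cycle lengths: lcm(5, 3, 2) = 30.

30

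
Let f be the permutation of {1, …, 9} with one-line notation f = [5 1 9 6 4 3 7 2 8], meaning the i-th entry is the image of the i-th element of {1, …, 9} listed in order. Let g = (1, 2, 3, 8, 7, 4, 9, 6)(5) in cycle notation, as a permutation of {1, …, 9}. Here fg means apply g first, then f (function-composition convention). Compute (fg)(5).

First apply g: g(5) = 5, then f(5) = 4. Thus (fg)(5) = 4.

4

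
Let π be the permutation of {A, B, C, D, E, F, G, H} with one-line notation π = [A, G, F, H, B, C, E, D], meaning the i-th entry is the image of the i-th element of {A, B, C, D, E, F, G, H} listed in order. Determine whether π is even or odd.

even

In disjoint-cycle form the cycle lengths are 3, 2, 2, 1.
A cycle of length ℓ contributes ℓ−1 transpositions, so π is a product of 2 + 1 + 1 = 4 transpositions — even.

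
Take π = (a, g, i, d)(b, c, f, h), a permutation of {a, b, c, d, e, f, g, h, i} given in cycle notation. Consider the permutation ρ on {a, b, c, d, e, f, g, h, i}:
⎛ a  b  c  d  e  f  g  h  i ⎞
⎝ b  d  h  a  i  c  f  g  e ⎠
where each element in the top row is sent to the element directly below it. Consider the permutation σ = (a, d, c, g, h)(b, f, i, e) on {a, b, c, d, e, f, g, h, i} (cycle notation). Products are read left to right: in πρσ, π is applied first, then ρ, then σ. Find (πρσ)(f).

Apply the permutations in order: π(f) = h, then ρ(h) = g, then σ(g) = h. So (πρσ)(f) = h.

h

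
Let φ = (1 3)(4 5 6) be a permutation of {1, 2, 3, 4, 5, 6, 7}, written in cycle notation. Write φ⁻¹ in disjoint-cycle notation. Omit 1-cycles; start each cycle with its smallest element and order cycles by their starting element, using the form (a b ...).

(1 3)(4 6 5)

The inverse reverses each cycle.
Reversing each cycle of φ and rotating so the smallest element leads gives (1 3)(4 6 5).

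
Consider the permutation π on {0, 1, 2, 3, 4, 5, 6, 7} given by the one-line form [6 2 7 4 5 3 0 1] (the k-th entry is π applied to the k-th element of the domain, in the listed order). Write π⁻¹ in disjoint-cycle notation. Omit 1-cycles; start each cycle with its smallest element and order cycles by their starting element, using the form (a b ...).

(0 6)(1 7 2)(3 5 4)

The cycle decomposition of π is (0 6)(1 2 7)(3 4 5).
Reversing each cycle (and rotating so the smallest element leads) gives π⁻¹ = (0 6)(1 7 2)(3 5 4).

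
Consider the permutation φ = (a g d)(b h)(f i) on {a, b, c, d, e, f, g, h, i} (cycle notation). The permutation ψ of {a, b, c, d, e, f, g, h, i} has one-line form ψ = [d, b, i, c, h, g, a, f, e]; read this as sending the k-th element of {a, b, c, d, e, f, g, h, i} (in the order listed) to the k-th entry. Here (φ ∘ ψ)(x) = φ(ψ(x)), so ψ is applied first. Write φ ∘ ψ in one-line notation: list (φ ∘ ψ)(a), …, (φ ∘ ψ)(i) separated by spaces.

Chase each element through ψ then φ: a → d → a; b → b → h; c → i → f; d → c → c; e → h → b; f → g → d; g → a → g; h → f → i; i → e → e.
So φ ∘ ψ in one-line form is a h f c b d g i e.

a h f c b d g i e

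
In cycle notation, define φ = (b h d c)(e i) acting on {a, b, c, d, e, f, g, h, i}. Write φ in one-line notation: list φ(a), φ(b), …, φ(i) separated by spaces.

Reading each image from the cycles: a↦a, b↦h, c↦b, d↦c, e↦i, f↦f, g↦g, h↦d, i↦e.
Listing these in domain order gives a h b c i f g d e.

a h b c i f g d e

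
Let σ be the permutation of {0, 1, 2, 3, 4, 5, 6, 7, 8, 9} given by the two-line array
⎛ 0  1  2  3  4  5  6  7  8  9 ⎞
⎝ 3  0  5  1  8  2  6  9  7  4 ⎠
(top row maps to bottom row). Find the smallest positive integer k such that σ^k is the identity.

12

The disjoint-cycle form of σ has cycle lengths 4, 3, 2, 1.
The order is lcm(4, 3, 2) = 12.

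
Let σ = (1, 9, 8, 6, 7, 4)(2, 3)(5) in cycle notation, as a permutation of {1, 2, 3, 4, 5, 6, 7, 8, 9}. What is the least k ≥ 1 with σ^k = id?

The disjoint cycles have lengths 6, 2, 1.
The order is lcm(6, 2) = 6.

6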